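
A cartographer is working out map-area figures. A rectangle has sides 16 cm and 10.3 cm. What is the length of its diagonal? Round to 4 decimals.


Shape: rectangle (diagonal via Pythagoras)
Sides: 16 cm and 10.3 cm
Formula: d = sqrt(l^2 + w^2)
l^2 = 256, w^2 = 106.09
l^2 + w^2 = 362.09
d = sqrt(362.09)
d = 19.0287
19.0287 cm


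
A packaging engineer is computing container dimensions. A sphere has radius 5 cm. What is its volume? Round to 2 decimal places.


Shape: sphere
Radius r = 5 cm
Formula: V = (4/3) * pi * r^3
r^3 = 125
(4/3) * 125 = 166.666667
V = 166.666667 * pi
V = 523.6
523.6 cm^3


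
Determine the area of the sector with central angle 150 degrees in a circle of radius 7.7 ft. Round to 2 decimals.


Shape: circular sector
Radius r = 7.7 ft, Angle = 150 degrees
Formula: A = (angle/360) * pi * r^2
r^2 = 59.29
Fraction of circle = 150/360
A = (150/360) * pi * 59.29
A = 24.704167 * pi
A = 77.61
77.61 ft^2


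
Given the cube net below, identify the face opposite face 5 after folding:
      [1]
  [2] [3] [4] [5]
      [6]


Net: cross layout. Take square 3 as the base (bottom).
Fold the four squares in the horizontal row up around 3: 2 -> left, 4 -> right, 5 wraps to the top.
Fold 1 and 6 up from 3: 1 -> back, 6 -> front.
Opposite pairs are therefore: (1, 6), (2, 4), (3, 5).
Face 5 is opposite face 3.
face 3


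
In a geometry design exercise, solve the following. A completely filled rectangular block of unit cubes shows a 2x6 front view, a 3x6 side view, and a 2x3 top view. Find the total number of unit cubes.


Orthographic views of a solid rectangular block:
Front view 2 x 6 -> length = 2, height = 6
Side view 3 x 6 -> width = 3, height = 6 (consistent)
Top view 2 x 3 -> confirms length = 2, width = 3
The block is 2 x 3 x 6.
Total unit cubes = 2 * 3 * 6 = 36
36 unit cubes


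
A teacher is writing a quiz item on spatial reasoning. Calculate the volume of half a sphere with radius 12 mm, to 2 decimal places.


Shape: hemisphere (half of a sphere)
Radius r = 12 mm
Formula: V = (1/2) * (4/3) * pi * r^3 = (2/3) * pi * r^3
r^3 = 1728
(2/3) * 1728 = 1152
V = 1152 * pi
V = 3619.11
3619.11 mm^3


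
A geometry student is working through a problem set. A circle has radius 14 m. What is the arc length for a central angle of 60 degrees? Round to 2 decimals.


Shape: circular arc
Radius r = 14 m, Angle = 60 degrees
Formula: L = (angle/360) * 2 * pi * r
2 * pi * r = 28 * pi
L = (60/360) * 28 * pi
L = 4.666667 * pi
L = 14.66
14.66 m


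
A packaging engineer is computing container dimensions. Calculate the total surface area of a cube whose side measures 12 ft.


Shape: cube
Side s = 12 ft
A cube has 6 square faces.
Formula: SA = 6 * s^2
s^2 = 144
SA = 6 * 144
SA = 864
864 ft^2


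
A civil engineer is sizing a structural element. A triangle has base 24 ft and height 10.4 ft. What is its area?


Shape: triangle
Base b = 24 ft, Height h = 10.4 ft
Formula: A = (1/2) * b * h
A = 0.5 * 24 * 10.4
A = 0.5 * 249.6
A = 124.8
124.8 ft^2


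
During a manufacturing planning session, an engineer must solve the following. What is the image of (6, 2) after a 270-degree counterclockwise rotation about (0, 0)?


Transformation: rotation about the origin
Original point: (6, 2)
Rule for 270 deg counterclockwise: (x, y) -> (y, -x)
Apply: (6, 2) -> (2, -6)
(2, -6)


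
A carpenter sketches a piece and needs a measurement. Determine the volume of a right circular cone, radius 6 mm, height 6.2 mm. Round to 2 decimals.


Shape: cone
Radius r = 6 mm, Height h = 6.2 mm
Formula: V = (1/3) * pi * r^2 * h
r^2 = 36
pi * r^2 * h = pi * 36 * 6.2 = 223.2 * pi
V = 223.2 * pi / 3
V = 233.73
233.73 mm^3


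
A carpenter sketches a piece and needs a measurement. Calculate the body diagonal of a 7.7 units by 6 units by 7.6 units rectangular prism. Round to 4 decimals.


Shape: rectangular box (space diagonal)
l = 7.7 units, w = 6 units, h = 7.6 units
Visualize: the diagonal of the base, then a right triangle with that diagonal and the height.
Formula: d = sqrt(l^2 + w^2 + h^2)
l^2 + w^2 + h^2 = 59.29 + 36 + 57.76 = 153.05
d = sqrt(153.05)
d = 12.3713
12.3713 units


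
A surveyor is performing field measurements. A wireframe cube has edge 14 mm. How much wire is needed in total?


Shape: cube
Side s = 14 mm
A cube has 12 edges, all equal.
Formula: total edge length = 12 * s
Total = 12 * 14
Total = 168
168 mm


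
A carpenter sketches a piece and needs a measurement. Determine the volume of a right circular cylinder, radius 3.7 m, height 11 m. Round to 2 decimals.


Shape: cylinder
Radius r = 3.7 m, Height h = 11 m
Formula: V = pi * r^2 * h
r^2 = 13.69
V = pi * 13.69 * 11
V = 150.59 * pi
V = 473.09
473.09 m^3


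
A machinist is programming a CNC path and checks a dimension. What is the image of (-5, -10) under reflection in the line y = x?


Transformation: reflection
Original point: (-5, -10)
Rule for reflection over y = x: (x, y) -> (y, x)
Apply: (-5, -10) -> (-10, -5)
(-10, -5)


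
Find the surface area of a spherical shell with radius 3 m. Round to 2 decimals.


Shape: sphere
Radius r = 3 m
Formula: SA = 4 * pi * r^2
r^2 = 9
SA = 4 * pi * 9
SA = 36 * pi
SA = 113.1
113.1 m^2


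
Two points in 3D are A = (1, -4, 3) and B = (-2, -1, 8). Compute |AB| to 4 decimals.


3D distance between two points
P1 = (1, -4, 3), P2 = (-2, -1, 8)
Formula: d = sqrt((x2-x1)^2 + (y2-y1)^2 + (z2-z1)^2)
dx = -2 - 1 = -3
dy = -1 - -4 = 3
dz = 8 - 3 = 5
dx^2 + dy^2 + dz^2 = 9 + 9 + 25 = 43
d = sqrt(43)
d = 6.5574
6.5574 units


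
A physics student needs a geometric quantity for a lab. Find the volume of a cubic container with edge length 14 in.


Shape: cube
Side s = 14 in
Formula: V = s^3
V = 14 * 14 * 14
V = 196 * 14
V = 2744
2744 in^3


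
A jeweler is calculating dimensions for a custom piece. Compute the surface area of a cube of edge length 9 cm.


Shape: cube
Side s = 9 cm
A cube has 6 square faces.
Formula: SA = 6 * s^2
s^2 = 81
SA = 6 * 81
SA = 486
486 cm^2


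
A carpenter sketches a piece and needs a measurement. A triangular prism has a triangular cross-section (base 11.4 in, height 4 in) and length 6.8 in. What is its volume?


Shape: triangular prism
Triangle base = 11.4 in, triangle height = 4 in, prism length L = 6.8 in
Formula: V = (1/2 * b * h_tri) * L
Cross-section area = 0.5 * 11.4 * 4 = 22.8
V = 22.8 * 6.8
V = 155.04
155.04 in^3


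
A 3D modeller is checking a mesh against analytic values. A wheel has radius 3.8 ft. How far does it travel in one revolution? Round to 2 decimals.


Shape: circle
Radius r = 3.8 ft
Formula: C = 2 * pi * r
C = 2 * pi * 3.8
C = 7.6 * pi
C = 23.88
23.88 ft


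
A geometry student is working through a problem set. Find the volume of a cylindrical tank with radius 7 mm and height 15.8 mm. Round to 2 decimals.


Shape: cylinder
Radius r = 7 mm, Height h = 15.8 mm
Formula: V = pi * r^2 * h
r^2 = 49
V = pi * 49 * 15.8
V = 774.2 * pi
V = 2432.22
2432.22 mm^3


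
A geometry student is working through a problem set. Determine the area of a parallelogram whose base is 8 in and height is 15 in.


Shape: parallelogram
Base b = 8 in, Height h = 15 in
Formula: A = b * h
A = 8 * 15
A = 120
120 in^2


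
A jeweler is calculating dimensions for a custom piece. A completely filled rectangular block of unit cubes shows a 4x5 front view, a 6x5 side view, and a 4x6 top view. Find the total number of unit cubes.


Orthographic views of a solid rectangular block:
Front view 4 x 5 -> length = 4, height = 5
Side view 6 x 5 -> width = 6, height = 5 (consistent)
Top view 4 x 6 -> confirms length = 4, width = 6
The block is 4 x 6 x 5.
Total unit cubes = 4 * 6 * 5 = 120
120 unit cubes


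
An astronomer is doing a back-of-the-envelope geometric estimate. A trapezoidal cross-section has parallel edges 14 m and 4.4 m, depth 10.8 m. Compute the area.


Shape: trapezoid
Parallel sides a = 14 m, b = 4.4 m; Height h = 10.8 m
Formula: A = (a + b) * h / 2
a + b = 14 + 4.4 = 18.4
A = 18.4 * 10.8 / 2
A = 198.72 / 2
A = 99.36
99.36 m^2


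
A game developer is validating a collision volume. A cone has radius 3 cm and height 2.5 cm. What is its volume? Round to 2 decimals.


Shape: cone
Radius r = 3 cm, Height h = 2.5 cm
Formula: V = (1/3) * pi * r^2 * h
r^2 = 9
pi * r^2 * h = pi * 9 * 2.5 = 22.5 * pi
V = 22.5 * pi / 3
V = 23.56
23.56 cm^3


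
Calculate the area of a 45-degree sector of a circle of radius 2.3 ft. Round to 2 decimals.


Shape: circular sector
Radius r = 2.3 ft, Angle = 45 degrees
Formula: A = (angle/360) * pi * r^2
r^2 = 5.29
Fraction of circle = 45/360
A = (45/360) * pi * 5.29
A = 0.66125 * pi
A = 2.08
2.08 ft^2


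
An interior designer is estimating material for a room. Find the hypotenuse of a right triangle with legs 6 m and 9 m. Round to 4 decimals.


Shape: right triangle
Legs a = 6 m, b = 9 m
Formula: c = sqrt(a^2 + b^2)
a^2 = 36, b^2 = 81
a^2 + b^2 = 117
c = sqrt(117)
c = 10.8167
10.8167 m


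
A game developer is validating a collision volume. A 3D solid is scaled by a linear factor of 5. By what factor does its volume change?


Linear scale factor k = 5
Rule: under a linear scaling by k, volumes scale by k^3.
k^3 = 5 * 5 * 5
k^3 = 25 * 5
k^3 = 125
Volume scales by a factor of 125.
125 (dimensionless)


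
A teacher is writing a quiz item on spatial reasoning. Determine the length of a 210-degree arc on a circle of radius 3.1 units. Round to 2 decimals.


Shape: circular arc
Radius r = 3.1 units, Angle = 210 degrees
Formula: L = (angle/360) * 2 * pi * r
2 * pi * r = 6.2 * pi
L = (210/360) * 6.2 * pi
L = 3.616667 * pi
L = 11.36
11.36 units


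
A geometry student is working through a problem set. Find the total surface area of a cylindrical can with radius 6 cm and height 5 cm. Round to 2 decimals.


Shape: closed cylinder
Radius r = 6 cm, Height h = 5 cm
Formula: SA = 2*pi*r^2 + 2*pi*r*h = 2*pi*r*(r + h)
r + h = 11
2 * r * (r + h) = 2 * 6 * 11 = 132
SA = 132 * pi
SA = 414.69
414.69 cm^2


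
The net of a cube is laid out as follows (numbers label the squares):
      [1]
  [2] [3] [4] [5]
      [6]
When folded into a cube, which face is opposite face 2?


Net: cross layout. Take square 3 as the base (bottom).
Fold the four squares in the horizontal row up around 3: 2 -> left, 4 -> right, 5 wraps to the top.
Fold 1 and 6 up from 3: 1 -> back, 6 -> front.
Opposite pairs are therefore: (1, 6), (2, 4), (3, 5).
Face 2 is opposite face 4.
face 4


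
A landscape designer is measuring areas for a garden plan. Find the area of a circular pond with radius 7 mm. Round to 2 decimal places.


Shape: circle
Radius r = 7 mm
Formula: A = pi * r^2
r^2 = 7^2 = 49
A = pi * 49
A = 153.94
153.94 mm^2


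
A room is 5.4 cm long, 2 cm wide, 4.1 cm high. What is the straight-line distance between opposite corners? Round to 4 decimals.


Shape: rectangular box (space diagonal)
l = 5.4 cm, w = 2 cm, h = 4.1 cm
Visualize: the diagonal of the base, then a right triangle with that diagonal and the height.
Formula: d = sqrt(l^2 + w^2 + h^2)
l^2 + w^2 + h^2 = 29.16 + 4 + 16.81 = 49.97
d = sqrt(49.97)
d = 7.0689
7.0689 cm


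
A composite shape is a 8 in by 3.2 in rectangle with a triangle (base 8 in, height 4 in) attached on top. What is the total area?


Composite shape: rectangle + triangle
Rectangle area = 8 * 3.2 = 25.6
Triangle area = 0.5 * 8 * 4 = 16
Total = 25.6 + 16
Total = 41.6
41.6 in^2


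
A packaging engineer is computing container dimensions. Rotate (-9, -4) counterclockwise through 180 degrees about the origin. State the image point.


Transformation: rotation about the origin
Original point: (-9, -4)
Rule for 180 deg: (x, y) -> (-x, -y)
Apply: (-9, -4) -> (9, 4)
(9, 4)


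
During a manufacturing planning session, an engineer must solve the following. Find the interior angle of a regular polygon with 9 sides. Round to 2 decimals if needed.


Shape: regular nonagon (9 sides)
Formula: interior angle = (n - 2) * 180 / n
(n - 2) = 7
(n - 2) * 180 = 1260
angle = 1260 / 9
angle = 140
140 degrees


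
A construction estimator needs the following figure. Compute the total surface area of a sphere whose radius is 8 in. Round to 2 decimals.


Shape: sphere
Radius r = 8 in
Formula: SA = 4 * pi * r^2
r^2 = 64
SA = 4 * pi * 64
SA = 256 * pi
SA = 804.25
804.25 in^2


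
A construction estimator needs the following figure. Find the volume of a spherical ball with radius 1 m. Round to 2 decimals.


Shape: sphere
Radius r = 1 m
Formula: V = (4/3) * pi * r^3
r^3 = 1
(4/3) * 1 = 1.333333
V = 1.333333 * pi
V = 4.19
4.19 m^3


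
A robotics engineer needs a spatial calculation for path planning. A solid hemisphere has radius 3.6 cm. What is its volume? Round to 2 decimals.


Shape: hemisphere (half of a sphere)
Radius r = 3.6 cm
Formula: V = (1/2) * (4/3) * pi * r^3 = (2/3) * pi * r^3
r^3 = 46.656
(2/3) * 46.656 = 31.104
V = 31.104 * pi
V = 97.72
97.72 cm^3


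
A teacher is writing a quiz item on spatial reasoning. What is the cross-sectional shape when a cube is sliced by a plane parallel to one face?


Solid: cube
Cutting plane: parallel to one face
Visualize the intersection of the plane with the solid's surface.
The boundary of the cut region is a square.
square


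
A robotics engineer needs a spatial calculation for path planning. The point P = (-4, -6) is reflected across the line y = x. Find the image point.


Transformation: reflection
Original point: (-4, -6)
Rule for reflection over y = x: (x, y) -> (y, x)
Apply: (-4, -6) -> (-6, -4)
(-6, -4)


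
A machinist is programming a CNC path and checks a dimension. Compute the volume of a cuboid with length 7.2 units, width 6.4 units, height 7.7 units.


Shape: rectangular prism
l = 7.2 units, w = 6.4 units, h = 7.7 units
Formula: V = l * w * h
V = 7.2 * 6.4 * 7.7
V = 46.08 * 7.7
V = 354.816
354.816 units^3


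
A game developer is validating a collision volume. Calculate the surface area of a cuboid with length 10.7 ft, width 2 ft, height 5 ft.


Shape: rectangular prism
l = 10.7 ft, w = 2 ft, h = 5 ft
Formula: SA = 2(lw + lh + wh)
lw = 21.4, lh = 53.5, wh = 10
lw + lh + wh = 84.9
SA = 2 * 84.9
SA = 169.8
169.8 ft^2


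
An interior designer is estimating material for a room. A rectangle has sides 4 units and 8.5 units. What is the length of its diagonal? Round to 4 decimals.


Shape: rectangle (diagonal via Pythagoras)
Sides: 4 units and 8.5 units
Formula: d = sqrt(l^2 + w^2)
l^2 = 16, w^2 = 72.25
l^2 + w^2 = 88.25
d = sqrt(88.25)
d = 9.3941
9.3941 units


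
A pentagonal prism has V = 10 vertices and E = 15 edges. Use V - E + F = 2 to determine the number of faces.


Polyhedron: pentagonal prism
Euler's formula for convex polyhedra: V - E + F = 2
Given: V = 10 vertices and E = 15 edges
Solve for F:
F = 2 + E - V = 2 + 15 - 10 = 7
7 faces


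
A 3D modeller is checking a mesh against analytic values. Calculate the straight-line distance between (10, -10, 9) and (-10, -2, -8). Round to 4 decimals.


3D distance between two points
P1 = (10, -10, 9), P2 = (-10, -2, -8)
Formula: d = sqrt((x2-x1)^2 + (y2-y1)^2 + (z2-z1)^2)
dx = -10 - 10 = -20
dy = -2 - -10 = 8
dz = -8 - 9 = -17
dx^2 + dy^2 + dz^2 = 400 + 64 + 289 = 753
d = sqrt(753)
d = 27.4408
27.4408 units


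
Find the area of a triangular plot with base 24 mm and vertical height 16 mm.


Shape: triangle
Base b = 24 mm, Height h = 16 mm
Formula: A = (1/2) * b * h
A = 0.5 * 24 * 16
A = 0.5 * 384
A = 192
192 mm^2


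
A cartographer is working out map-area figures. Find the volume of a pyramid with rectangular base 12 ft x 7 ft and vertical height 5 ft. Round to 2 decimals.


Shape: rectangular pyramid
Base: 12 ft x 7 ft, Height h = 5 ft
Formula: V = (1/3) * base_area * h
base_area = 12 * 7 = 84
base_area * h = 84 * 5 = 420
V = 420 / 3
V = 140
140 ft^3


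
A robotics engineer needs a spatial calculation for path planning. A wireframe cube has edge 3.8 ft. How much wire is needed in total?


Shape: cube
Side s = 3.8 ft
A cube has 12 edges, all equal.
Formula: total edge length = 12 * s
Total = 12 * 3.8
Total = 45.6
45.6 ft


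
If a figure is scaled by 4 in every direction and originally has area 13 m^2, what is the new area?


Linear scale factor k = 4
Original area = 13 m^2
Rule: under a linear scaling by k, areas scale by k^2.
k^2 = 4^2 = 16
New area = 13 * 16
New area = 208
208 m^2


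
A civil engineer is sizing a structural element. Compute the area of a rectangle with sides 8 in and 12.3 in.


Shape: rectangle
Length l = 8 in, Width w = 12.3 in
Formula: A = l * w
A = 8 * 12.3
A = 98.4
98.4 in^2


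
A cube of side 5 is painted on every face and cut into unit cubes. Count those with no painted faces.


Large cube: 5 x 5 x 5, cut into unit cubes.
n = 5, so n - 2 = 3
Unpainted cubes form the interior (n - 2)^3 block.
(n - 2)^3 = 3^3 = 27
27 unit cubes


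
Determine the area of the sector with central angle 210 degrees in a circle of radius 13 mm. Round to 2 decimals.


Shape: circular sector
Radius r = 13 mm, Angle = 210 degrees
Formula: A = (angle/360) * pi * r^2
r^2 = 169
Fraction of circle = 210/360
A = (210/360) * pi * 169
A = 98.583333 * pi
A = 309.71
309.71 mm^2


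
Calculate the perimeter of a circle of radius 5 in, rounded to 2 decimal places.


Shape: circle
Radius r = 5 in
Formula: C = 2 * pi * r
C = 2 * pi * 5
C = 10 * pi
C = 31.42
31.42 in


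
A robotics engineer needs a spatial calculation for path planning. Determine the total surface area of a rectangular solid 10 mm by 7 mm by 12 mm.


Shape: rectangular prism
l = 10 mm, w = 7 mm, h = 12 mm
Formula: SA = 2(lw + lh + wh)
lw = 70, lh = 120, wh = 84
lw + lh + wh = 274
SA = 2 * 274
SA = 548
548 mm^2


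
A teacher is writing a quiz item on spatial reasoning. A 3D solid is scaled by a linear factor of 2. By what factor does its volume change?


Linear scale factor k = 2
Rule: under a linear scaling by k, volumes scale by k^3.
k^3 = 2 * 2 * 2
k^3 = 4 * 2
k^3 = 8
Volume scales by a factor of 8.
8 (dimensionless)


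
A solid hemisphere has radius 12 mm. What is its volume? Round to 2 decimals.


Shape: hemisphere (half of a sphere)
Radius r = 12 mm
Formula: V = (1/2) * (4/3) * pi * r^3 = (2/3) * pi * r^3
r^3 = 1728
(2/3) * 1728 = 1152
V = 1152 * pi
V = 3619.11
3619.11 mm^3


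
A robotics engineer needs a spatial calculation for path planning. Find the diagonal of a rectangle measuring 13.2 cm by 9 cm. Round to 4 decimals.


Shape: rectangle (diagonal via Pythagoras)
Sides: 13.2 cm and 9 cm
Formula: d = sqrt(l^2 + w^2)
l^2 = 174.24, w^2 = 81
l^2 + w^2 = 255.24
d = sqrt(255.24)
d = 15.9762
15.9762 cm


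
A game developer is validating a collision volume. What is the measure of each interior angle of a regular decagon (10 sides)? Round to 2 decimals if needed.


Shape: regular decagon (10 sides)
Formula: interior angle = (n - 2) * 180 / n
(n - 2) = 8
(n - 2) * 180 = 1440
angle = 1440 / 10
angle = 144
144 degrees


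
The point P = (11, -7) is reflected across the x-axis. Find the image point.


Transformation: reflection
Original point: (11, -7)
Rule for reflection over the x-axis: (x, y) -> (x, -y)
Apply: (11, -7) -> (11, 7)
(11, 7)


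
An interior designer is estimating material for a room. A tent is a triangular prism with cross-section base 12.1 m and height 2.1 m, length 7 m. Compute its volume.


Shape: triangular prism
Triangle base = 12.1 m, triangle height = 2.1 m, prism length L = 7 m
Formula: V = (1/2 * b * h_tri) * L
Cross-section area = 0.5 * 12.1 * 2.1 = 12.705
V = 12.705 * 7
V = 88.935
88.935 m^3


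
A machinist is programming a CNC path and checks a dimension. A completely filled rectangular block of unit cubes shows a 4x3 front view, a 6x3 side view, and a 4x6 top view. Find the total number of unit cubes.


Orthographic views of a solid rectangular block:
Front view 4 x 3 -> length = 4, height = 3
Side view 6 x 3 -> width = 6, height = 3 (consistent)
Top view 4 x 6 -> confirms length = 4, width = 6
The block is 4 x 6 x 3.
Total unit cubes = 4 * 6 * 3 = 72
72 unit cubes


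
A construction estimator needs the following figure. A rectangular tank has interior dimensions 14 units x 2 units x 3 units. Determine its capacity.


Shape: rectangular prism
l = 14 units, w = 2 units, h = 3 units
Formula: V = l * w * h
V = 14 * 2 * 3
V = 28 * 3
V = 84
84 units^3


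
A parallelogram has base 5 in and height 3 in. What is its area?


Shape: parallelogram
Base b = 5 in, Height h = 3 in
Formula: A = b * h
A = 5 * 3
A = 15
15 in^2


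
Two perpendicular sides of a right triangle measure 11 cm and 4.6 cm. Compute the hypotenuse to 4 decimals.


Shape: right triangle
Legs a = 11 cm, b = 4.6 cm
Formula: c = sqrt(a^2 + b^2)
a^2 = 121, b^2 = 21.16
a^2 + b^2 = 142.16
c = sqrt(142.16)
c = 11.9231
11.9231 cm


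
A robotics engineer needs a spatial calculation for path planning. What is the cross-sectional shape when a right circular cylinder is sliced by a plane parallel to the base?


Solid: right circular cylinder
Cutting plane: parallel to the base
Visualize the intersection of the plane with the solid's surface.
The boundary of the cut region is a circle.
circle


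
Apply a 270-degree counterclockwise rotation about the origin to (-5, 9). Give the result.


Transformation: rotation about the origin
Original point: (-5, 9)
Rule for 270 deg counterclockwise: (x, y) -> (y, -x)
Apply: (-5, 9) -> (9, 5)
(9, 5)


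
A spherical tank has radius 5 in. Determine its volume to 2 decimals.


Shape: sphere
Radius r = 5 in
Formula: V = (4/3) * pi * r^3
r^3 = 125
(4/3) * 125 = 166.666667
V = 166.666667 * pi
V = 523.6
523.6 in^3


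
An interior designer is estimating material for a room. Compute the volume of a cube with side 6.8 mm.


Shape: cube
Side s = 6.8 mm
Formula: V = s^3
V = 6.8 * 6.8 * 6.8
V = 46.24 * 6.8
V = 314.432
314.432 mm^3


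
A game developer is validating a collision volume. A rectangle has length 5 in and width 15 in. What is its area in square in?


Shape: rectangle
Length l = 5 in, Width w = 15 in
Formula: A = l * w
A = 5 * 15
A = 75
75 in^2


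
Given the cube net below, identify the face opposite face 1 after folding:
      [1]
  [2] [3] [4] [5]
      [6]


Net: cross layout. Take square 3 as the base (bottom).
Fold the four squares in the horizontal row up around 3: 2 -> left, 4 -> right, 5 wraps to the top.
Fold 1 and 6 up from 3: 1 -> back, 6 -> front.
Opposite pairs are therefore: (1, 6), (2, 4), (3, 5).
Face 1 is opposite face 6.
face 6


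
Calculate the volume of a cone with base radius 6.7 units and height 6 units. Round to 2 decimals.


Shape: cone
Radius r = 6.7 units, Height h = 6 units
Formula: V = (1/3) * pi * r^2 * h
r^2 = 44.89
pi * r^2 * h = pi * 44.89 * 6 = 269.34 * pi
V = 269.34 * pi / 3
V = 282.05
282.05 units^3


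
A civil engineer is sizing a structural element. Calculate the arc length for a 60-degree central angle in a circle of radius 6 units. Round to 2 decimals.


Shape: circular arc
Radius r = 6 units, Angle = 60 degrees
Formula: L = (angle/360) * 2 * pi * r
2 * pi * r = 12 * pi
L = (60/360) * 12 * pi
L = 2 * pi
L = 6.28
6.28 units


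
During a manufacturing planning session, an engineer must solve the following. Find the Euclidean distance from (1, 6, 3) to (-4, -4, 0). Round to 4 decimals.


3D distance between two points
P1 = (1, 6, 3), P2 = (-4, -4, 0)
Formula: d = sqrt((x2-x1)^2 + (y2-y1)^2 + (z2-z1)^2)
dx = -4 - 1 = -5
dy = -4 - 6 = -10
dz = 0 - 3 = -3
dx^2 + dy^2 + dz^2 = 25 + 100 + 9 = 134
d = sqrt(134)
d = 11.5758
11.5758 units


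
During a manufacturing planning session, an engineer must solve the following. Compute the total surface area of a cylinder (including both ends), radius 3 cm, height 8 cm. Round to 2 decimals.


Shape: closed cylinder
Radius r = 3 cm, Height h = 8 cm
Formula: SA = 2*pi*r^2 + 2*pi*r*h = 2*pi*r*(r + h)
r + h = 11
2 * r * (r + h) = 2 * 3 * 11 = 66
SA = 66 * pi
SA = 207.35
207.35 cm^2


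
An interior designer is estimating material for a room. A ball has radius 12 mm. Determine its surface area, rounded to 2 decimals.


Shape: sphere
Radius r = 12 mm
Formula: SA = 4 * pi * r^2
r^2 = 144
SA = 4 * pi * 144
SA = 576 * pi
SA = 1809.56
1809.56 mm^2


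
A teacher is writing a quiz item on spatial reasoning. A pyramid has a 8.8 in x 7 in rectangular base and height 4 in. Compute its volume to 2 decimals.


Shape: rectangular pyramid
Base: 8.8 in x 7 in, Height h = 4 in
Formula: V = (1/3) * base_area * h
base_area = 8.8 * 7 = 61.6
base_area * h = 61.6 * 4 = 246.4
V = 246.4 / 3
V = 82.13
82.13 in^3


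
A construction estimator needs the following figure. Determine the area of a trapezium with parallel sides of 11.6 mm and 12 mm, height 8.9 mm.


Shape: trapezoid
Parallel sides a = 11.6 mm, b = 12 mm; Height h = 8.9 mm
Formula: A = (a + b) * h / 2
a + b = 11.6 + 12 = 23.6
A = 23.6 * 8.9 / 2
A = 210.04 / 2
A = 105.02
105.02 mm^2


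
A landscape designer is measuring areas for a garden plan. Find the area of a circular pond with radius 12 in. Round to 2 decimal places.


Shape: circle
Radius r = 12 in
Formula: A = pi * r^2
r^2 = 12^2 = 144
A = pi * 144
A = 452.39
452.39 in^2


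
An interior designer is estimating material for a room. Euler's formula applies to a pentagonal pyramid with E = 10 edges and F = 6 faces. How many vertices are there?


Polyhedron: pentagonal pyramid
Euler's formula for convex polyhedra: V - E + F = 2
Given: E = 10 edges and F = 6 faces
Solve for V:
V = 2 + E - F = 2 + 10 - 6 = 6
6 vertices


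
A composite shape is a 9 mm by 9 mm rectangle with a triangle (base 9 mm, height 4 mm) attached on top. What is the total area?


Composite shape: rectangle + triangle
Rectangle area = 9 * 9 = 81
Triangle area = 0.5 * 9 * 4 = 18
Total = 81 + 18
Total = 99
99 mm^2


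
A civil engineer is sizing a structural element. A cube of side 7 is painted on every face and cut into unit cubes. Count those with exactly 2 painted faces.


Large cube: 7 x 7 x 7, cut into unit cubes.
n = 7, so n - 2 = 5
Cubes with 2 painted faces lie along the edges, excluding corners.
A cube has 12 edges; each contributes (n - 2) = 5 such cubes.
Count = 12 * 5 = 60
60 unit cubes


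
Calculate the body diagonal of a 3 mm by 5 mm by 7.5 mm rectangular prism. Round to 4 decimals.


Shape: rectangular box (space diagonal)
l = 3 mm, w = 5 mm, h = 7.5 mm
Visualize: the diagonal of the base, then a right triangle with that diagonal and the height.
Formula: d = sqrt(l^2 + w^2 + h^2)
l^2 + w^2 + h^2 = 9 + 25 + 56.25 = 90.25
d = sqrt(90.25)
d = 9.5
9.5 mm


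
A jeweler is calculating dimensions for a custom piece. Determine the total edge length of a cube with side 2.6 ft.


Shape: cube
Side s = 2.6 ft
A cube has 12 edges, all equal.
Formula: total edge length = 12 * s
Total = 12 * 2.6
Total = 31.2
31.2 ft


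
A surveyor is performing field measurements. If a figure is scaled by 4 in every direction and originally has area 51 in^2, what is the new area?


Linear scale factor k = 4
Original area = 51 in^2
Rule: under a linear scaling by k, areas scale by k^2.
k^2 = 4^2 = 16
New area = 51 * 16
New area = 816
816 in^2


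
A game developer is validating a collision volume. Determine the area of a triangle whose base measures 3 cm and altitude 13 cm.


Shape: triangle
Base b = 3 cm, Height h = 13 cm
Formula: A = (1/2) * b * h
A = 0.5 * 3 * 13
A = 0.5 * 39
A = 19.5
19.5 cm^2


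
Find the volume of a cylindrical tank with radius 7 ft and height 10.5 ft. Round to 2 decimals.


Shape: cylinder
Radius r = 7 ft, Height h = 10.5 ft
Formula: V = pi * r^2 * h
r^2 = 49
V = pi * 49 * 10.5
V = 514.5 * pi
V = 1616.35
1616.35 ft^3


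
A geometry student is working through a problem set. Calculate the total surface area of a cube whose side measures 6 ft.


Shape: cube
Side s = 6 ft
A cube has 6 square faces.
Formula: SA = 6 * s^2
s^2 = 36
SA = 6 * 36
SA = 216
216 ft^2


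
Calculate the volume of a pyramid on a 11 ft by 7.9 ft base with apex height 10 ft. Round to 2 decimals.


Shape: rectangular pyramid
Base: 11 ft x 7.9 ft, Height h = 10 ft
Formula: V = (1/3) * base_area * h
base_area = 11 * 7.9 = 86.9
base_area * h = 86.9 * 10 = 869
V = 869 / 3
V = 289.67
289.67 ft^3


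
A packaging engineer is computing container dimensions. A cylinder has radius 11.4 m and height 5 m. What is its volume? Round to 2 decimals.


Shape: cylinder
Radius r = 11.4 m, Height h = 5 m
Formula: V = pi * r^2 * h
r^2 = 129.96
V = pi * 129.96 * 5
V = 649.8 * pi
V = 2041.41
2041.41 m^3


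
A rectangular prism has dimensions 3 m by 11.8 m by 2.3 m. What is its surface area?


Shape: rectangular prism
l = 3 m, w = 11.8 m, h = 2.3 m
Formula: SA = 2(lw + lh + wh)
lw = 35.4, lh = 6.9, wh = 27.14
lw + lh + wh = 69.44
SA = 2 * 69.44
SA = 138.88
138.88 m^2


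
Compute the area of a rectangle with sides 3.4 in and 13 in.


Shape: rectangle
Length l = 3.4 in, Width w = 13 in
Formula: A = l * w
A = 3.4 * 13
A = 44.2
44.2 in^2


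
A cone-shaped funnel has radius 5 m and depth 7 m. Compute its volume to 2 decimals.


Shape: cone
Radius r = 5 m, Height h = 7 m
Formula: V = (1/3) * pi * r^2 * h
r^2 = 25
pi * r^2 * h = pi * 25 * 7 = 175 * pi
V = 175 * pi / 3
V = 183.26
183.26 m^3


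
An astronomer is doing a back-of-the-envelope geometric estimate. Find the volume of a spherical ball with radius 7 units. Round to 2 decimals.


Shape: sphere
Radius r = 7 units
Formula: V = (4/3) * pi * r^3
r^3 = 343
(4/3) * 343 = 457.333333
V = 457.333333 * pi
V = 1436.76
1436.76 units^3


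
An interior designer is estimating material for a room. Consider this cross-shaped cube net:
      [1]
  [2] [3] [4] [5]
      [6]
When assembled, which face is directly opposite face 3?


Net: cross layout. Take square 3 as the base (bottom).
Fold the four squares in the horizontal row up around 3: 2 -> left, 4 -> right, 5 wraps to the top.
Fold 1 and 6 up from 3: 1 -> back, 6 -> front.
Opposite pairs are therefore: (1, 6), (2, 4), (3, 5).
Face 3 is opposite face 5.
face 5


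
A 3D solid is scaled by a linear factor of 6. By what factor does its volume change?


Linear scale factor k = 6
Rule: under a linear scaling by k, volumes scale by k^3.
k^3 = 6 * 6 * 6
k^3 = 36 * 6
k^3 = 216
Volume scales by a factor of 216.
216 (dimensionless)


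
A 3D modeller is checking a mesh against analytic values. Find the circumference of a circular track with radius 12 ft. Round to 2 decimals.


Shape: circle
Radius r = 12 ft
Formula: C = 2 * pi * r
C = 2 * pi * 12
C = 24 * pi
C = 75.4
75.4 ft


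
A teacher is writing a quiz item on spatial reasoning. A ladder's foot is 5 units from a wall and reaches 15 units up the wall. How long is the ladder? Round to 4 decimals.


Shape: right triangle
Legs a = 5 units, b = 15 units
Formula: c = sqrt(a^2 + b^2)
a^2 = 25, b^2 = 225
a^2 + b^2 = 250
c = sqrt(250)
c = 15.8114
15.8114 units


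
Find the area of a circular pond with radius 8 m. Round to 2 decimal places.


Shape: circle
Radius r = 8 m
Formula: A = pi * r^2
r^2 = 8^2 = 64
A = pi * 64
A = 201.06
201.06 m^2


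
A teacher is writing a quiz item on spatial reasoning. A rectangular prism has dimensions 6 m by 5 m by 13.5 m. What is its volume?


Shape: rectangular prism
l = 6 m, w = 5 m, h = 13.5 m
Formula: V = l * w * h
V = 6 * 5 * 13.5
V = 30 * 13.5
V = 405
405 m^3


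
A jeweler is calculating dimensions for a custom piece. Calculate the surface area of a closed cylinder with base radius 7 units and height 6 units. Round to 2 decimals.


Shape: closed cylinder
Radius r = 7 units, Height h = 6 units
Formula: SA = 2*pi*r^2 + 2*pi*r*h = 2*pi*r*(r + h)
r + h = 13
2 * r * (r + h) = 2 * 7 * 13 = 182
SA = 182 * pi
SA = 571.77
571.77 units^2


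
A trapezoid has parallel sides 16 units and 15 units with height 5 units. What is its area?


Shape: trapezoid
Parallel sides a = 16 units, b = 15 units; Height h = 5 units
Formula: A = (a + b) * h / 2
a + b = 16 + 15 = 31
A = 31 * 5 / 2
A = 155 / 2
A = 77.5
77.5 units^2


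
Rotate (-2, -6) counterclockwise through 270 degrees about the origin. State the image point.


Transformation: rotation about the origin
Original point: (-2, -6)
Rule for 270 deg counterclockwise: (x, y) -> (y, -x)
Apply: (-2, -6) -> (-6, 2)
(-6, 2)


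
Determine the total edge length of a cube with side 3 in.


Shape: cube
Side s = 3 in
A cube has 12 edges, all equal.
Formula: total edge length = 12 * s
Total = 12 * 3
Total = 36
36 in


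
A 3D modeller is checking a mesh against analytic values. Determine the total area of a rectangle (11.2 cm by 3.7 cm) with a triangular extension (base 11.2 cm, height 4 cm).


Composite shape: rectangle + triangle
Rectangle area = 11.2 * 3.7 = 41.44
Triangle area = 0.5 * 11.2 * 4 = 22.4
Total = 41.44 + 22.4
Total = 63.84
63.84 cm^2


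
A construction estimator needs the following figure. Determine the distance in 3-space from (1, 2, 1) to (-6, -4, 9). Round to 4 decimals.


3D distance between two points
P1 = (1, 2, 1), P2 = (-6, -4, 9)
Formula: d = sqrt((x2-x1)^2 + (y2-y1)^2 + (z2-z1)^2)
dx = -6 - 1 = -7
dy = -4 - 2 = -6
dz = 9 - 1 = 8
dx^2 + dy^2 + dz^2 = 49 + 36 + 64 = 149
d = sqrt(149)
d = 12.2066
12.2066 units


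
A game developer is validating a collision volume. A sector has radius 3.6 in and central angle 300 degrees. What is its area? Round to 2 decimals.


Shape: circular sector
Radius r = 3.6 in, Angle = 300 degrees
Formula: A = (angle/360) * pi * r^2
r^2 = 12.96
Fraction of circle = 300/360
A = (300/360) * pi * 12.96
A = 10.8 * pi
A = 33.93
33.93 in^2


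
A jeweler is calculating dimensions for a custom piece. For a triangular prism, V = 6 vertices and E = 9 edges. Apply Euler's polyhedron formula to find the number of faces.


Polyhedron: triangular prism
Euler's formula for convex polyhedra: V - E + F = 2
Given: V = 6 vertices and E = 9 edges
Solve for F:
F = 2 + E - V = 2 + 9 - 6 = 5
5 faces


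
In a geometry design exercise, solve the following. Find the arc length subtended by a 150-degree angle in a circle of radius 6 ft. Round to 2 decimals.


Shape: circular arc
Radius r = 6 ft, Angle = 150 degrees
Formula: L = (angle/360) * 2 * pi * r
2 * pi * r = 12 * pi
L = (150/360) * 12 * pi
L = 5 * pi
L = 15.71
15.71 ft


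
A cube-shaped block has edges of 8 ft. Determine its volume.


Shape: cube
Side s = 8 ft
Formula: V = s^3
V = 8 * 8 * 8
V = 64 * 8
V = 512
512 ft^3


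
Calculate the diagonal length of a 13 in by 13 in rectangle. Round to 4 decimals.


Shape: rectangle (diagonal via Pythagoras)
Sides: 13 in and 13 in
Formula: d = sqrt(l^2 + w^2)
l^2 = 169, w^2 = 169
l^2 + w^2 = 338
d = sqrt(338)
d = 18.3848
18.3848 in


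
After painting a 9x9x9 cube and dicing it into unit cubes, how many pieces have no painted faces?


Large cube: 9 x 9 x 9, cut into unit cubes.
n = 9, so n - 2 = 7
Unpainted cubes form the interior (n - 2)^3 block.
(n - 2)^3 = 7^3 = 343
343 unit cubes


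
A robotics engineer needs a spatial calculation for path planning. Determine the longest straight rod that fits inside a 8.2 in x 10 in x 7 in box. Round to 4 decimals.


Shape: rectangular box (space diagonal)
l = 8.2 in, w = 10 in, h = 7 in
Visualize: the diagonal of the base, then a right triangle with that diagonal and the height.
Formula: d = sqrt(l^2 + w^2 + h^2)
l^2 + w^2 + h^2 = 67.24 + 100 + 49 = 216.24
d = sqrt(216.24)
d = 14.7051
14.7051 in


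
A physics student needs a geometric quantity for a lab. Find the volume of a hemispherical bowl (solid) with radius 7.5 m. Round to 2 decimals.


Shape: hemisphere (half of a sphere)
Radius r = 7.5 m
Formula: V = (1/2) * (4/3) * pi * r^3 = (2/3) * pi * r^3
r^3 = 421.875
(2/3) * 421.875 = 281.25
V = 281.25 * pi
V = 883.57
883.57 m^3


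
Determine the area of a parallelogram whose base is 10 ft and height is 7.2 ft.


Shape: parallelogram
Base b = 10 ft, Height h = 7.2 ft
Formula: A = b * h
A = 10 * 7.2
A = 72
72 ft^2


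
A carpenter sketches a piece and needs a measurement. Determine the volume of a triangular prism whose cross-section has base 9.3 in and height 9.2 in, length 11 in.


Shape: triangular prism
Triangle base = 9.3 in, triangle height = 9.2 in, prism length L = 11 in
Formula: V = (1/2 * b * h_tri) * L
Cross-section area = 0.5 * 9.3 * 9.2 = 42.78
V = 42.78 * 11
V = 470.58
470.58 in^3


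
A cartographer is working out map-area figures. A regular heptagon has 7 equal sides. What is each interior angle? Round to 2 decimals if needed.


Shape: regular heptagon (7 sides)
Formula: interior angle = (n - 2) * 180 / n
(n - 2) = 5
(n - 2) * 180 = 900
angle = 900 / 7
angle = 128.57
128.57 degrees


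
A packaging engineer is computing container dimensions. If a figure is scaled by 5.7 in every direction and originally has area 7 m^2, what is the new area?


Linear scale factor k = 5.7
Original area = 7 m^2
Rule: under a linear scaling by k, areas scale by k^2.
k^2 = 5.7^2 = 32.49
New area = 7 * 32.49
New area = 227.43
227.43 m^2


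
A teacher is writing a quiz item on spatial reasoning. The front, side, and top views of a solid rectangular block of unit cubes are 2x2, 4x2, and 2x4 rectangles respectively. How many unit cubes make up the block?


Orthographic views of a solid rectangular block:
Front view 2 x 2 -> length = 2, height = 2
Side view 4 x 2 -> width = 4, height = 2 (consistent)
Top view 2 x 4 -> confirms length = 2, width = 4
The block is 2 x 4 x 2.
Total unit cubes = 2 * 4 * 2 = 16
16 unit cubes


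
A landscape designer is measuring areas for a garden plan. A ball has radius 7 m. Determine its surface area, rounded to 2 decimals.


Shape: sphere
Radius r = 7 m
Formula: SA = 4 * pi * r^2
r^2 = 49
SA = 4 * pi * 49
SA = 196 * pi
SA = 615.75
615.75 m^2


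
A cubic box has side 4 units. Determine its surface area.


Shape: cube
Side s = 4 units
A cube has 6 square faces.
Formula: SA = 6 * s^2
s^2 = 16
SA = 6 * 16
SA = 96
96 units^2


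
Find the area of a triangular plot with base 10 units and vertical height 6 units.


Shape: triangle
Base b = 10 units, Height h = 6 units
Formula: A = (1/2) * b * h
A = 0.5 * 10 * 6
A = 0.5 * 60
A = 30
30 units^2


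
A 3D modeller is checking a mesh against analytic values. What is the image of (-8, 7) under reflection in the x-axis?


Transformation: reflection
Original point: (-8, 7)
Rule for reflection over the x-axis: (x, y) -> (x, -y)
Apply: (-8, 7) -> (-8, -7)
(-8, -7)


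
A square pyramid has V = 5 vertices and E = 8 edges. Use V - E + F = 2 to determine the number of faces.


Polyhedron: square pyramid
Euler's formula for convex polyhedra: V - E + F = 2
Given: V = 5 vertices and E = 8 edges
Solve for F:
F = 2 + E - V = 2 + 8 - 5 = 5
5 faces


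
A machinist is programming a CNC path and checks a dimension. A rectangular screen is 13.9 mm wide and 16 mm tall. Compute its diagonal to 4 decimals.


Shape: rectangle (diagonal via Pythagoras)
Sides: 13.9 mm and 16 mm
Formula: d = sqrt(l^2 + w^2)
l^2 = 193.21, w^2 = 256
l^2 + w^2 = 449.21
d = sqrt(449.21)
d = 21.1946
21.1946 mm


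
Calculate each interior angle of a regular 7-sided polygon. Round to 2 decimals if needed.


Shape: regular heptagon (7 sides)
Formula: interior angle = (n - 2) * 180 / n
(n - 2) = 5
(n - 2) * 180 = 900
angle = 900 / 7
angle = 128.57
128.57 degrees


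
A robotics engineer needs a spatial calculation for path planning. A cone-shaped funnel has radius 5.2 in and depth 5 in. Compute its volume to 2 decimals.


Shape: cone
Radius r = 5.2 in, Height h = 5 in
Formula: V = (1/3) * pi * r^2 * h
r^2 = 27.04
pi * r^2 * h = pi * 27.04 * 5 = 135.2 * pi
V = 135.2 * pi / 3
V = 141.58
141.58 in^3


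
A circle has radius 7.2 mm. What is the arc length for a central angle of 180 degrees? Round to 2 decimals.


Shape: circular arc
Radius r = 7.2 mm, Angle = 180 degrees
Formula: L = (angle/360) * 2 * pi * r
2 * pi * r = 14.4 * pi
L = (180/360) * 14.4 * pi
L = 7.2 * pi
L = 22.62
22.62 mm
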